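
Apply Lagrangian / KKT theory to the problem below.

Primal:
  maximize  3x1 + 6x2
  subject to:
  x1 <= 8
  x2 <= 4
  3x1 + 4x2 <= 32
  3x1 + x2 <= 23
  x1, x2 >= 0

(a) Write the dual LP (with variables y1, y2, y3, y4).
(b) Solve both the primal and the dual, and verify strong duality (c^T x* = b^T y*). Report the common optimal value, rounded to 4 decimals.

The standard primal-dual pair for 'max c^T x s.t. A x <= b, x >= 0' is:
  Dual:  min b^T y  s.t.  A^T y >= c,  y >= 0.

So the dual LP is:
  minimize  8y1 + 4y2 + 32y3 + 23y4
  subject to:
    y1 + 3y3 + 3y4 >= 3
    y2 + 4y3 + y4 >= 6
    y1, y2, y3, y4 >= 0

Solving the primal: x* = (5.3333, 4).
  primal value c^T x* = 40.
Solving the dual: y* = (0, 2, 1, 0).
  dual value b^T y* = 40.
Strong duality: c^T x* = b^T y*. Confirmed.

40


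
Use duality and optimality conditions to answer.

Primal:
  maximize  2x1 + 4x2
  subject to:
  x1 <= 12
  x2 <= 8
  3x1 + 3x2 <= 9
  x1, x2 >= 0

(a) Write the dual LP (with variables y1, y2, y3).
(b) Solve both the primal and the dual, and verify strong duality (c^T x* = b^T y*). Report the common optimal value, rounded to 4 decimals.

The standard primal-dual pair for 'max c^T x s.t. A x <= b, x >= 0' is:
  Dual:  min b^T y  s.t.  A^T y >= c,  y >= 0.

So the dual LP is:
  minimize  12y1 + 8y2 + 9y3
  subject to:
    y1 + 3y3 >= 2
    y2 + 3y3 >= 4
    y1, y2, y3 >= 0

Solving the primal: x* = (0, 3).
  primal value c^T x* = 12.
Solving the dual: y* = (0, 0, 1.3333).
  dual value b^T y* = 12.
Strong duality: c^T x* = b^T y*. Confirmed.

12


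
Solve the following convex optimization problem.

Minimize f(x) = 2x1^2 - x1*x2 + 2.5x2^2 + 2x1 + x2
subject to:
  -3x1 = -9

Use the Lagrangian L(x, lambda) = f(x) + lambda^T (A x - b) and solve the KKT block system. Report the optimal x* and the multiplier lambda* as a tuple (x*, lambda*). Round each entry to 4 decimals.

Form the Lagrangian:
  L(x, lambda) = (1/2) x^T Q x + c^T x + lambda^T (A x - b)
Stationarity (grad_x L = 0): Q x + c + A^T lambda = 0.
Primal feasibility: A x = b.

This gives the KKT block system:
  [ Q   A^T ] [ x     ]   [-c ]
  [ A    0  ] [ lambda ] = [ b ]

Solving the linear system:
  x*      = (3, 0.4)
  lambda* = (4.5333)
  f(x*)   = 23.6

x* = (3, 0.4), lambda* = (4.5333)


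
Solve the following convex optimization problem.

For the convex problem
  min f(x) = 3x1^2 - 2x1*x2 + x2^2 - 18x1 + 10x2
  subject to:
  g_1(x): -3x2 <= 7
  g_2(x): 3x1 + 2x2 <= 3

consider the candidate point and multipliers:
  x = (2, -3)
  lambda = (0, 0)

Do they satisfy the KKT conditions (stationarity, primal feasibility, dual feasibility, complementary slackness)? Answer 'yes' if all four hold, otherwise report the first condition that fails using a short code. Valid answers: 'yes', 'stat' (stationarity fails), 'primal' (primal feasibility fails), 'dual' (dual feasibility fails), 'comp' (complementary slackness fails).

Gradient of f: grad f(x) = Q x + c = (0, 0)
Constraint values g_i(x) = a_i^T x - b_i:
  g_1((2, -3)) = 2
  g_2((2, -3)) = -3
Stationarity residual: grad f(x) + sum_i lambda_i a_i = (0, 0)
  -> stationarity OK
Primal feasibility (all g_i <= 0): FAILS
Dual feasibility (all lambda_i >= 0): OK
Complementary slackness (lambda_i * g_i(x) = 0 for all i): OK

Verdict: the first failing condition is primal_feasibility -> primal.

primal


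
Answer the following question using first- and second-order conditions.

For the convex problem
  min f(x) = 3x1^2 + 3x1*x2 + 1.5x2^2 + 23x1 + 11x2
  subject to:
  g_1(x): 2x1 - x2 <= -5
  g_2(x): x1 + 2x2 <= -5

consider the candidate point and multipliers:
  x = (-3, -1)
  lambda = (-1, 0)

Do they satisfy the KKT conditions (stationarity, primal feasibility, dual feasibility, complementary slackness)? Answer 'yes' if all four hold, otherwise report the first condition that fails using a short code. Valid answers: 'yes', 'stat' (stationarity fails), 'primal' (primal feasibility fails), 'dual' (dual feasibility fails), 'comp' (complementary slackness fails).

Gradient of f: grad f(x) = Q x + c = (2, -1)
Constraint values g_i(x) = a_i^T x - b_i:
  g_1((-3, -1)) = 0
  g_2((-3, -1)) = 0
Stationarity residual: grad f(x) + sum_i lambda_i a_i = (0, 0)
  -> stationarity OK
Primal feasibility (all g_i <= 0): OK
Dual feasibility (all lambda_i >= 0): FAILS
Complementary slackness (lambda_i * g_i(x) = 0 for all i): OK

Verdict: the first failing condition is dual_feasibility -> dual.

dual


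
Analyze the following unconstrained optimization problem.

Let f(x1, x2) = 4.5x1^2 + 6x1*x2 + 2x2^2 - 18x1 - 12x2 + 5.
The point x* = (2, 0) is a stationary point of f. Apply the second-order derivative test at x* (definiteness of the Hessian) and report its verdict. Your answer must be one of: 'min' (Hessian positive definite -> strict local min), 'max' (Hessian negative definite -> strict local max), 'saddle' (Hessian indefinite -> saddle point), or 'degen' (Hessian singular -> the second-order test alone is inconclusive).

Compute the Hessian H = grad^2 f:
  H = [[9, 6], [6, 4]]
Verify stationarity: grad f(x*) = H x* + g = (0, 0).
Eigenvalues of H: 0, 13.
H has a zero eigenvalue (singular; positive semidefinite but not definite), so H is neither positive definite, negative definite, nor indefinite. The second-order test alone is inconclusive -> degen.
(Indeed, f is constant along the null direction of H through x*, so x* is not a strict local extremum.)

degen


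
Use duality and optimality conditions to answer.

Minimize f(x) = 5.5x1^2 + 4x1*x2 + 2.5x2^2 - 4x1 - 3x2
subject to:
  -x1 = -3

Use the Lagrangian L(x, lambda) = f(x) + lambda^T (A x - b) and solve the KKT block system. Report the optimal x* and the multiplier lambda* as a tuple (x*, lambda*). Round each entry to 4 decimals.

Form the Lagrangian:
  L(x, lambda) = (1/2) x^T Q x + c^T x + lambda^T (A x - b)
Stationarity (grad_x L = 0): Q x + c + A^T lambda = 0.
Primal feasibility: A x = b.

This gives the KKT block system:
  [ Q   A^T ] [ x     ]   [-c ]
  [ A    0  ] [ lambda ] = [ b ]

Solving the linear system:
  x*      = (3, -1.8)
  lambda* = (21.8)
  f(x*)   = 29.4

x* = (3, -1.8), lambda* = (21.8)


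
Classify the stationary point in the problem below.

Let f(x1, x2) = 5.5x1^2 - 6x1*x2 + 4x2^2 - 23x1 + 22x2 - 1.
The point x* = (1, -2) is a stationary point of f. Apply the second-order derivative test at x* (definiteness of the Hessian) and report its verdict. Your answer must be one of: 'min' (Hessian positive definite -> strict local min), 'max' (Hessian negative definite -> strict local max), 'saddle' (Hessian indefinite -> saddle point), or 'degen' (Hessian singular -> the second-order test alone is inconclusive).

Compute the Hessian H = grad^2 f:
  H = [[11, -6], [-6, 8]]
Verify stationarity: grad f(x*) = H x* + g = (0, 0).
Eigenvalues of H: 3.3153, 15.6847.
Both eigenvalues > 0, so H is positive definite -> x* is a strict local min.

min


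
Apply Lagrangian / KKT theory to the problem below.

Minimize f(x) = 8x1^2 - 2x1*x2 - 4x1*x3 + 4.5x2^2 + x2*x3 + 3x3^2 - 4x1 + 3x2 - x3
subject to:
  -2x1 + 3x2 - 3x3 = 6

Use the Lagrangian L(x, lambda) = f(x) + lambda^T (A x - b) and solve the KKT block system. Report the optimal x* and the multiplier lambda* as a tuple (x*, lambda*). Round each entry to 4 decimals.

Form the Lagrangian:
  L(x, lambda) = (1/2) x^T Q x + c^T x + lambda^T (A x - b)
Stationarity (grad_x L = 0): Q x + c + A^T lambda = 0.
Primal feasibility: A x = b.

This gives the KKT block system:
  [ Q   A^T ] [ x     ]   [-c ]
  [ A    0  ] [ lambda ] = [ b ]

Solving the linear system:
  x*      = (-0.2968, 0.5196, -1.2825)
  lambda* = (-2.3293)
  f(x*)   = 9.0023

x* = (-0.2968, 0.5196, -1.2825), lambda* = (-2.3293)


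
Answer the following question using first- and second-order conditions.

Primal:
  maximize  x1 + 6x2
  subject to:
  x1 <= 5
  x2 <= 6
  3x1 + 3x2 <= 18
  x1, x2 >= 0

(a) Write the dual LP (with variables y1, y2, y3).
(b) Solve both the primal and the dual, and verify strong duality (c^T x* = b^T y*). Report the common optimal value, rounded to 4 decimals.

The standard primal-dual pair for 'max c^T x s.t. A x <= b, x >= 0' is:
  Dual:  min b^T y  s.t.  A^T y >= c,  y >= 0.

So the dual LP is:
  minimize  5y1 + 6y2 + 18y3
  subject to:
    y1 + 3y3 >= 1
    y2 + 3y3 >= 6
    y1, y2, y3 >= 0

Solving the primal: x* = (0, 6).
  primal value c^T x* = 36.
Solving the dual: y* = (0, 0, 2).
  dual value b^T y* = 36.
Strong duality: c^T x* = b^T y*. Confirmed.

36


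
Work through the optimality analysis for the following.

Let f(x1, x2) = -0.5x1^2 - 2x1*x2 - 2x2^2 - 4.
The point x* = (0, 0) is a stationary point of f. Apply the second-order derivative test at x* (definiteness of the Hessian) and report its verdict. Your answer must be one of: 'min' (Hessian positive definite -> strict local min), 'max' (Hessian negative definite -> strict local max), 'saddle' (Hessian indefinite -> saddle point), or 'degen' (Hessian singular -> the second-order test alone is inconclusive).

Compute the Hessian H = grad^2 f:
  H = [[-1, -2], [-2, -4]]
Verify stationarity: grad f(x*) = H x* + g = (0, 0).
Eigenvalues of H: -5, 0.
H has a zero eigenvalue (singular; negative semidefinite but not definite), so H is neither positive definite, negative definite, nor indefinite. The second-order test alone is inconclusive -> degen.
(Indeed, f is constant along the null direction of H through x*, so x* is not a strict local extremum.)

degen


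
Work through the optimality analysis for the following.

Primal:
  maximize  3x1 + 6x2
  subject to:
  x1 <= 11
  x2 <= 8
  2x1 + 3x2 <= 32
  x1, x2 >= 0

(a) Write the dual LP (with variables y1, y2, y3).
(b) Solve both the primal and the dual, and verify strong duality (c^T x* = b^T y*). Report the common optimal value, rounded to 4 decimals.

The standard primal-dual pair for 'max c^T x s.t. A x <= b, x >= 0' is:
  Dual:  min b^T y  s.t.  A^T y >= c,  y >= 0.

So the dual LP is:
  minimize  11y1 + 8y2 + 32y3
  subject to:
    y1 + 2y3 >= 3
    y2 + 3y3 >= 6
    y1, y2, y3 >= 0

Solving the primal: x* = (4, 8).
  primal value c^T x* = 60.
Solving the dual: y* = (0, 1.5, 1.5).
  dual value b^T y* = 60.
Strong duality: c^T x* = b^T y*. Confirmed.

60


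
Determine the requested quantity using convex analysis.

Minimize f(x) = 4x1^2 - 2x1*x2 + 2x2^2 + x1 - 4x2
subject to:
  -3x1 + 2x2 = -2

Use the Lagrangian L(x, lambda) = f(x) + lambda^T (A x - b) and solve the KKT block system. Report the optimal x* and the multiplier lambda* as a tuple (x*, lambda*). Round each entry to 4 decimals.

Form the Lagrangian:
  L(x, lambda) = (1/2) x^T Q x + c^T x + lambda^T (A x - b)
Stationarity (grad_x L = 0): Q x + c + A^T lambda = 0.
Primal feasibility: A x = b.

This gives the KKT block system:
  [ Q   A^T ] [ x     ]   [-c ]
  [ A    0  ] [ lambda ] = [ b ]

Solving the linear system:
  x*      = (0.8182, 0.2273)
  lambda* = (2.3636)
  f(x*)   = 2.3182

x* = (0.8182, 0.2273), lambda* = (2.3636)


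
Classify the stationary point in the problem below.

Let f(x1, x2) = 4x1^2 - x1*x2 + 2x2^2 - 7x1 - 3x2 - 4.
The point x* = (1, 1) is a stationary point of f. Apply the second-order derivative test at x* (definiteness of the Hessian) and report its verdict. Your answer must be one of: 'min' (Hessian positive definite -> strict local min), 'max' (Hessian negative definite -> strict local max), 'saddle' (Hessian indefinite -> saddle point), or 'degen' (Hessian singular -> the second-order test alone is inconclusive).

Compute the Hessian H = grad^2 f:
  H = [[8, -1], [-1, 4]]
Verify stationarity: grad f(x*) = H x* + g = (0, 0).
Eigenvalues of H: 3.7639, 8.2361.
Both eigenvalues > 0, so H is positive definite -> x* is a strict local min.

min


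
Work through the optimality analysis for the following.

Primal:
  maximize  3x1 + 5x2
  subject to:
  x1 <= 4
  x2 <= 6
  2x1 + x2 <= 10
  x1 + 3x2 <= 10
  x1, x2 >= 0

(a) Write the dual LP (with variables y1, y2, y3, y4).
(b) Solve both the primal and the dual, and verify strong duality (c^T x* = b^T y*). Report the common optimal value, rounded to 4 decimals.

The standard primal-dual pair for 'max c^T x s.t. A x <= b, x >= 0' is:
  Dual:  min b^T y  s.t.  A^T y >= c,  y >= 0.

So the dual LP is:
  minimize  4y1 + 6y2 + 10y3 + 10y4
  subject to:
    y1 + 2y3 + y4 >= 3
    y2 + y3 + 3y4 >= 5
    y1, y2, y3, y4 >= 0

Solving the primal: x* = (4, 2).
  primal value c^T x* = 22.
Solving the dual: y* = (1.3333, 0, 0, 1.6667).
  dual value b^T y* = 22.
Strong duality: c^T x* = b^T y*. Confirmed.

22


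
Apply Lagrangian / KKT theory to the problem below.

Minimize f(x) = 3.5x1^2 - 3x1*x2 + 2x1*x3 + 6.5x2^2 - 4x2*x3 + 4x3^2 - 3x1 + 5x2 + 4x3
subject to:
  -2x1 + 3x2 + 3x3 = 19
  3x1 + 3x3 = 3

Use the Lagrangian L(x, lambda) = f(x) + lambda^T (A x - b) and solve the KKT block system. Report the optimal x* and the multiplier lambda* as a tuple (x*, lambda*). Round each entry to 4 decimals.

Form the Lagrangian:
  L(x, lambda) = (1/2) x^T Q x + c^T x + lambda^T (A x - b)
Stationarity (grad_x L = 0): Q x + c + A^T lambda = 0.
Primal feasibility: A x = b.

This gives the KKT block system:
  [ Q   A^T ] [ x     ]   [-c ]
  [ A    0  ] [ lambda ] = [ b ]

Solving the linear system:
  x*      = (-2.1718, 1.7137, 3.1718)
  lambda* = (-7.0352, 0.9765)
  f(x*)   = 79.2555

x* = (-2.1718, 1.7137, 3.1718), lambda* = (-7.0352, 0.9765)


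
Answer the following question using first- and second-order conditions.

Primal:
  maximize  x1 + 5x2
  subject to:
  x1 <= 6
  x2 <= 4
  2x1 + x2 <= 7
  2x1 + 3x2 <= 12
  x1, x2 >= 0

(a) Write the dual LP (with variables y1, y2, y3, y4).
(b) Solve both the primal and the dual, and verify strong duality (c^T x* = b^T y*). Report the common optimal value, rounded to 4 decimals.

The standard primal-dual pair for 'max c^T x s.t. A x <= b, x >= 0' is:
  Dual:  min b^T y  s.t.  A^T y >= c,  y >= 0.

So the dual LP is:
  minimize  6y1 + 4y2 + 7y3 + 12y4
  subject to:
    y1 + 2y3 + 2y4 >= 1
    y2 + y3 + 3y4 >= 5
    y1, y2, y3, y4 >= 0

Solving the primal: x* = (0, 4).
  primal value c^T x* = 20.
Solving the dual: y* = (0, 3.5, 0, 0.5).
  dual value b^T y* = 20.
Strong duality: c^T x* = b^T y*. Confirmed.

20


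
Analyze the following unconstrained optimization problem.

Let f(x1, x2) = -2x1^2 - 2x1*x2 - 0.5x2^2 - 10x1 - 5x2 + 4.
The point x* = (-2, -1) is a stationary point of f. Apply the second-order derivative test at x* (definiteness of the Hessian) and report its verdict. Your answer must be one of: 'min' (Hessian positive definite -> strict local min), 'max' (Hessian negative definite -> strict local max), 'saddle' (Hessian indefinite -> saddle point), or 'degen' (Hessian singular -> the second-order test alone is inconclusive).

Compute the Hessian H = grad^2 f:
  H = [[-4, -2], [-2, -1]]
Verify stationarity: grad f(x*) = H x* + g = (0, 0).
Eigenvalues of H: -5, 0.
H has a zero eigenvalue (singular; negative semidefinite but not definite), so H is neither positive definite, negative definite, nor indefinite. The second-order test alone is inconclusive -> degen.
(Indeed, f is constant along the null direction of H through x*, so x* is not a strict local extremum.)

degen


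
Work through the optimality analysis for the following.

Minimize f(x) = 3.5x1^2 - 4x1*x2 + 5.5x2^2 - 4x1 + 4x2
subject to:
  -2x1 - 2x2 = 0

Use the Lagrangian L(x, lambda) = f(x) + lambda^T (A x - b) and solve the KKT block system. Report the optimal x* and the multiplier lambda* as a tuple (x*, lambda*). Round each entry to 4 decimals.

Form the Lagrangian:
  L(x, lambda) = (1/2) x^T Q x + c^T x + lambda^T (A x - b)
Stationarity (grad_x L = 0): Q x + c + A^T lambda = 0.
Primal feasibility: A x = b.

This gives the KKT block system:
  [ Q   A^T ] [ x     ]   [-c ]
  [ A    0  ] [ lambda ] = [ b ]

Solving the linear system:
  x*      = (0.3077, -0.3077)
  lambda* = (-0.3077)
  f(x*)   = -1.2308

x* = (0.3077, -0.3077), lambda* = (-0.3077)


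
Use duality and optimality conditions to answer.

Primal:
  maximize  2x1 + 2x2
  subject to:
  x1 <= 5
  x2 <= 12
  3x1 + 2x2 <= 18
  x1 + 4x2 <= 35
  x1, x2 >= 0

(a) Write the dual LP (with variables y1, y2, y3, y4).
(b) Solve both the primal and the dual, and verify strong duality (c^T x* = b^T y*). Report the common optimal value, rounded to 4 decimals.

The standard primal-dual pair for 'max c^T x s.t. A x <= b, x >= 0' is:
  Dual:  min b^T y  s.t.  A^T y >= c,  y >= 0.

So the dual LP is:
  minimize  5y1 + 12y2 + 18y3 + 35y4
  subject to:
    y1 + 3y3 + y4 >= 2
    y2 + 2y3 + 4y4 >= 2
    y1, y2, y3, y4 >= 0

Solving the primal: x* = (0.2, 8.7).
  primal value c^T x* = 17.8.
Solving the dual: y* = (0, 0, 0.6, 0.2).
  dual value b^T y* = 17.8.
Strong duality: c^T x* = b^T y*. Confirmed.

17.8


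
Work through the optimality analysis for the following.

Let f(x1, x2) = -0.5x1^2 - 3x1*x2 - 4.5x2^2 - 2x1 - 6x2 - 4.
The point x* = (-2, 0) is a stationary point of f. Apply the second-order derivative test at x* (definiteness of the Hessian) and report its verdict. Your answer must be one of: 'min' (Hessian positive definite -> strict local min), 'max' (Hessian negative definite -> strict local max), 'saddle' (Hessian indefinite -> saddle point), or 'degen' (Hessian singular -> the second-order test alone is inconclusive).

Compute the Hessian H = grad^2 f:
  H = [[-1, -3], [-3, -9]]
Verify stationarity: grad f(x*) = H x* + g = (0, 0).
Eigenvalues of H: -10, 0.
H has a zero eigenvalue (singular; negative semidefinite but not definite), so H is neither positive definite, negative definite, nor indefinite. The second-order test alone is inconclusive -> degen.
(Indeed, f is constant along the null direction of H through x*, so x* is not a strict local extremum.)

degen


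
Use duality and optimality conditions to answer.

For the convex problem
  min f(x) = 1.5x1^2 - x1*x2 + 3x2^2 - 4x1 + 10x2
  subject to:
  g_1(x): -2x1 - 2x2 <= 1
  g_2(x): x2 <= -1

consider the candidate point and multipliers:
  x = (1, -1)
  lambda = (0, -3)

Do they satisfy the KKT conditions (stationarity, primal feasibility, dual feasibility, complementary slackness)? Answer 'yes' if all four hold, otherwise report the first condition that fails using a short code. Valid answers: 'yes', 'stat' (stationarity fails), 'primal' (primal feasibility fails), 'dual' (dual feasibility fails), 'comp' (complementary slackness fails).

Gradient of f: grad f(x) = Q x + c = (0, 3)
Constraint values g_i(x) = a_i^T x - b_i:
  g_1((1, -1)) = -1
  g_2((1, -1)) = 0
Stationarity residual: grad f(x) + sum_i lambda_i a_i = (0, 0)
  -> stationarity OK
Primal feasibility (all g_i <= 0): OK
Dual feasibility (all lambda_i >= 0): FAILS
Complementary slackness (lambda_i * g_i(x) = 0 for all i): OK

Verdict: the first failing condition is dual_feasibility -> dual.

dual


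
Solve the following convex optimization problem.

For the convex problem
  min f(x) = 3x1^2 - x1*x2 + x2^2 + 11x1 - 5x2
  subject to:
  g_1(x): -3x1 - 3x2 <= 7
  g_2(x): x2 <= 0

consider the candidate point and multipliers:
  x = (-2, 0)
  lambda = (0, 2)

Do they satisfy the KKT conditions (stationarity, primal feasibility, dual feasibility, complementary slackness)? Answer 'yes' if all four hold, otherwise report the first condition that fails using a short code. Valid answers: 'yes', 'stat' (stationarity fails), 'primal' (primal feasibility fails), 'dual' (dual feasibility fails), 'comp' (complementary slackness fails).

Gradient of f: grad f(x) = Q x + c = (-1, -3)
Constraint values g_i(x) = a_i^T x - b_i:
  g_1((-2, 0)) = -1
  g_2((-2, 0)) = 0
Stationarity residual: grad f(x) + sum_i lambda_i a_i = (-1, -1)
  -> stationarity FAILS
Primal feasibility (all g_i <= 0): OK
Dual feasibility (all lambda_i >= 0): OK
Complementary slackness (lambda_i * g_i(x) = 0 for all i): OK

Verdict: the first failing condition is stationarity -> stat.

stat


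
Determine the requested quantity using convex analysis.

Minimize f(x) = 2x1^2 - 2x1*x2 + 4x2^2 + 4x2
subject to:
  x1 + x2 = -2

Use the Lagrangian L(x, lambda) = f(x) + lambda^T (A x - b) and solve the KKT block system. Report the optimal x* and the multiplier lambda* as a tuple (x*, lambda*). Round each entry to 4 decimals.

Form the Lagrangian:
  L(x, lambda) = (1/2) x^T Q x + c^T x + lambda^T (A x - b)
Stationarity (grad_x L = 0): Q x + c + A^T lambda = 0.
Primal feasibility: A x = b.

This gives the KKT block system:
  [ Q   A^T ] [ x     ]   [-c ]
  [ A    0  ] [ lambda ] = [ b ]

Solving the linear system:
  x*      = (-1, -1)
  lambda* = (2)
  f(x*)   = 0

x* = (-1, -1), lambda* = (2)


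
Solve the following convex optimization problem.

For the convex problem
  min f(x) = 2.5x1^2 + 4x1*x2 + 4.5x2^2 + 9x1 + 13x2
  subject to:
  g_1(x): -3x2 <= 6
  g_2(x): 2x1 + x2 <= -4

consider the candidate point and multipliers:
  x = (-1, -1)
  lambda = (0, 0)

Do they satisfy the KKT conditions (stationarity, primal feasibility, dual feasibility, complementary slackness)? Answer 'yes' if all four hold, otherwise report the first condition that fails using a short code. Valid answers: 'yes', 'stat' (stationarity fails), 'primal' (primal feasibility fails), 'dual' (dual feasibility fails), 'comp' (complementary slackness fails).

Gradient of f: grad f(x) = Q x + c = (0, 0)
Constraint values g_i(x) = a_i^T x - b_i:
  g_1((-1, -1)) = -3
  g_2((-1, -1)) = 1
Stationarity residual: grad f(x) + sum_i lambda_i a_i = (0, 0)
  -> stationarity OK
Primal feasibility (all g_i <= 0): FAILS
Dual feasibility (all lambda_i >= 0): OK
Complementary slackness (lambda_i * g_i(x) = 0 for all i): OK

Verdict: the first failing condition is primal_feasibility -> primal.

primal


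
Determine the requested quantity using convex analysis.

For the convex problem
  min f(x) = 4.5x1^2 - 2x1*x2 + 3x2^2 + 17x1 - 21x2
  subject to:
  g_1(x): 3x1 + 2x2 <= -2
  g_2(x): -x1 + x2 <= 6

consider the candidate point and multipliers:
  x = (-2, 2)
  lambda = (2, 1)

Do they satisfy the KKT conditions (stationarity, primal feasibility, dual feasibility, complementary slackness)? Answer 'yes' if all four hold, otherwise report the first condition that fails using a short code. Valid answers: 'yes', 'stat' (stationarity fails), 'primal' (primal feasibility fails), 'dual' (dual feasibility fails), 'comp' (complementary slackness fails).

Gradient of f: grad f(x) = Q x + c = (-5, -5)
Constraint values g_i(x) = a_i^T x - b_i:
  g_1((-2, 2)) = 0
  g_2((-2, 2)) = -2
Stationarity residual: grad f(x) + sum_i lambda_i a_i = (0, 0)
  -> stationarity OK
Primal feasibility (all g_i <= 0): OK
Dual feasibility (all lambda_i >= 0): OK
Complementary slackness (lambda_i * g_i(x) = 0 for all i): FAILS

Verdict: the first failing condition is complementary_slackness -> comp.

comp


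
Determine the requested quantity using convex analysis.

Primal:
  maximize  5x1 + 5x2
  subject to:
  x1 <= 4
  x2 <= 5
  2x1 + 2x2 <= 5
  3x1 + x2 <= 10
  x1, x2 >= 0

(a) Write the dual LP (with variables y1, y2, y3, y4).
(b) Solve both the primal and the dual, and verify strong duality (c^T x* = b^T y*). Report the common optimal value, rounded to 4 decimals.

The standard primal-dual pair for 'max c^T x s.t. A x <= b, x >= 0' is:
  Dual:  min b^T y  s.t.  A^T y >= c,  y >= 0.

So the dual LP is:
  minimize  4y1 + 5y2 + 5y3 + 10y4
  subject to:
    y1 + 2y3 + 3y4 >= 5
    y2 + 2y3 + y4 >= 5
    y1, y2, y3, y4 >= 0

Solving the primal: x* = (2.5, 0).
  primal value c^T x* = 12.5.
Solving the dual: y* = (0, 0, 2.5, 0).
  dual value b^T y* = 12.5.
Strong duality: c^T x* = b^T y*. Confirmed.

12.5


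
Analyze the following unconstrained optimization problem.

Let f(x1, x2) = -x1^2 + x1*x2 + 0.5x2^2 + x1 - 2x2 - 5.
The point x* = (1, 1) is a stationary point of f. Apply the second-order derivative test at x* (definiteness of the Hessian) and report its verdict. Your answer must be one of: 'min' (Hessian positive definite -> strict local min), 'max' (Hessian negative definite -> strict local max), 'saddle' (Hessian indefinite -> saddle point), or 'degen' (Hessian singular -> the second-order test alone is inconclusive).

Compute the Hessian H = grad^2 f:
  H = [[-2, 1], [1, 1]]
Verify stationarity: grad f(x*) = H x* + g = (0, 0).
Eigenvalues of H: -2.3028, 1.3028.
Eigenvalues have mixed signs, so H is indefinite -> x* is a saddle point.

saddle


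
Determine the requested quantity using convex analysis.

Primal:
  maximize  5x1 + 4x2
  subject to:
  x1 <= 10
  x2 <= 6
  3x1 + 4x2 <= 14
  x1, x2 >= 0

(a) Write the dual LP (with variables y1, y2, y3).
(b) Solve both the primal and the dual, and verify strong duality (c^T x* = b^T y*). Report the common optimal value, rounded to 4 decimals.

The standard primal-dual pair for 'max c^T x s.t. A x <= b, x >= 0' is:
  Dual:  min b^T y  s.t.  A^T y >= c,  y >= 0.

So the dual LP is:
  minimize  10y1 + 6y2 + 14y3
  subject to:
    y1 + 3y3 >= 5
    y2 + 4y3 >= 4
    y1, y2, y3 >= 0

Solving the primal: x* = (4.6667, 0).
  primal value c^T x* = 23.3333.
Solving the dual: y* = (0, 0, 1.6667).
  dual value b^T y* = 23.3333.
Strong duality: c^T x* = b^T y*. Confirmed.

23.3333


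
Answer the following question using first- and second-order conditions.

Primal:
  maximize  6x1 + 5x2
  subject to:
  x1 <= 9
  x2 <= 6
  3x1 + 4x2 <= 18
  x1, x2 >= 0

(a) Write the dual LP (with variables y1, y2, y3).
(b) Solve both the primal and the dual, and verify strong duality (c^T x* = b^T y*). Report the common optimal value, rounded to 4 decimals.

The standard primal-dual pair for 'max c^T x s.t. A x <= b, x >= 0' is:
  Dual:  min b^T y  s.t.  A^T y >= c,  y >= 0.

So the dual LP is:
  minimize  9y1 + 6y2 + 18y3
  subject to:
    y1 + 3y3 >= 6
    y2 + 4y3 >= 5
    y1, y2, y3 >= 0

Solving the primal: x* = (6, 0).
  primal value c^T x* = 36.
Solving the dual: y* = (0, 0, 2).
  dual value b^T y* = 36.
Strong duality: c^T x* = b^T y*. Confirmed.

36


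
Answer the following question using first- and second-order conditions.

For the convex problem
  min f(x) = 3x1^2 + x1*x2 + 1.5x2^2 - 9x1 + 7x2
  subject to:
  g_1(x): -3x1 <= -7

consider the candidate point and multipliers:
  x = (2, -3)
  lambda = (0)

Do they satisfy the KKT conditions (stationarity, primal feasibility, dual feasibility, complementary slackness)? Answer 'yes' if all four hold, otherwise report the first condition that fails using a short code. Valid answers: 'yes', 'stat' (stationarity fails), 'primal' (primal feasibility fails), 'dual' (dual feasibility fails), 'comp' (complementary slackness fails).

Gradient of f: grad f(x) = Q x + c = (0, 0)
Constraint values g_i(x) = a_i^T x - b_i:
  g_1((2, -3)) = 1
Stationarity residual: grad f(x) + sum_i lambda_i a_i = (0, 0)
  -> stationarity OK
Primal feasibility (all g_i <= 0): FAILS
Dual feasibility (all lambda_i >= 0): OK
Complementary slackness (lambda_i * g_i(x) = 0 for all i): OK

Verdict: the first failing condition is primal_feasibility -> primal.

primal


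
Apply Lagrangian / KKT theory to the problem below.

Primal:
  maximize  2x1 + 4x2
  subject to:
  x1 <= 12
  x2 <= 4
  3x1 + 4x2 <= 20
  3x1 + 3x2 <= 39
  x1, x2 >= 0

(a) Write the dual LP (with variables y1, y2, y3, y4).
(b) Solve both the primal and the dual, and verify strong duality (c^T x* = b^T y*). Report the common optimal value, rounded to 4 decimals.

The standard primal-dual pair for 'max c^T x s.t. A x <= b, x >= 0' is:
  Dual:  min b^T y  s.t.  A^T y >= c,  y >= 0.

So the dual LP is:
  minimize  12y1 + 4y2 + 20y3 + 39y4
  subject to:
    y1 + 3y3 + 3y4 >= 2
    y2 + 4y3 + 3y4 >= 4
    y1, y2, y3, y4 >= 0

Solving the primal: x* = (1.3333, 4).
  primal value c^T x* = 18.6667.
Solving the dual: y* = (0, 1.3333, 0.6667, 0).
  dual value b^T y* = 18.6667.
Strong duality: c^T x* = b^T y*. Confirmed.

18.6667


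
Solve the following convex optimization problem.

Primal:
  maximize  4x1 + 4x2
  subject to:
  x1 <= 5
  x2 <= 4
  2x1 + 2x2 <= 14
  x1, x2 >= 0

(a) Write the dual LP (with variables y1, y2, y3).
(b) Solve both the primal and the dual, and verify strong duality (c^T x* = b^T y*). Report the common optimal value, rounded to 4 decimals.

The standard primal-dual pair for 'max c^T x s.t. A x <= b, x >= 0' is:
  Dual:  min b^T y  s.t.  A^T y >= c,  y >= 0.

So the dual LP is:
  minimize  5y1 + 4y2 + 14y3
  subject to:
    y1 + 2y3 >= 4
    y2 + 2y3 >= 4
    y1, y2, y3 >= 0

Solving the primal: x* = (3, 4).
  primal value c^T x* = 28.
Solving the dual: y* = (0, 0, 2).
  dual value b^T y* = 28.
Strong duality: c^T x* = b^T y*. Confirmed.

28


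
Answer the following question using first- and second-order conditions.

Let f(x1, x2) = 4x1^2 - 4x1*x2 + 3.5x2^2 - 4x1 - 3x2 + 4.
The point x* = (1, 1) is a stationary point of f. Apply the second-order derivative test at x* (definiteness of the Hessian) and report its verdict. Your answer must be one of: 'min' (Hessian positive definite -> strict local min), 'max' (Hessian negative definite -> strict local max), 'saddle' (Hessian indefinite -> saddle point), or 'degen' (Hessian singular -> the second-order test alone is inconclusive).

Compute the Hessian H = grad^2 f:
  H = [[8, -4], [-4, 7]]
Verify stationarity: grad f(x*) = H x* + g = (0, 0).
Eigenvalues of H: 3.4689, 11.5311.
Both eigenvalues > 0, so H is positive definite -> x* is a strict local min.

min


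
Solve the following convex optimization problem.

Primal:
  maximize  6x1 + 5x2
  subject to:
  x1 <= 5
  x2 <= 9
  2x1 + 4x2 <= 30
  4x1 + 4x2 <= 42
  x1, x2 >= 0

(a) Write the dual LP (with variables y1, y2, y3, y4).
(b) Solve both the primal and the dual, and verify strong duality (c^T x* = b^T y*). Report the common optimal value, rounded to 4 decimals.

The standard primal-dual pair for 'max c^T x s.t. A x <= b, x >= 0' is:
  Dual:  min b^T y  s.t.  A^T y >= c,  y >= 0.

So the dual LP is:
  minimize  5y1 + 9y2 + 30y3 + 42y4
  subject to:
    y1 + 2y3 + 4y4 >= 6
    y2 + 4y3 + 4y4 >= 5
    y1, y2, y3, y4 >= 0

Solving the primal: x* = (5, 5).
  primal value c^T x* = 55.
Solving the dual: y* = (3.5, 0, 1.25, 0).
  dual value b^T y* = 55.
Strong duality: c^T x* = b^T y*. Confirmed.

55


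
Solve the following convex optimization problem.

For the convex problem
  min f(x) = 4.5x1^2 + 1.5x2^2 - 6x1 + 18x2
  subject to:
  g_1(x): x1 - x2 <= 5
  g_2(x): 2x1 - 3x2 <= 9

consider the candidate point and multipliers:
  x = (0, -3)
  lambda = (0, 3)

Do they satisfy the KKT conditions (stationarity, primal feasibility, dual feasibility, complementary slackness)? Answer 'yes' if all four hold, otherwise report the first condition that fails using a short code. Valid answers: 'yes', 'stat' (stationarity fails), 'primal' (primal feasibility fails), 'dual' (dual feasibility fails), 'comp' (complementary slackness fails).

Gradient of f: grad f(x) = Q x + c = (-6, 9)
Constraint values g_i(x) = a_i^T x - b_i:
  g_1((0, -3)) = -2
  g_2((0, -3)) = 0
Stationarity residual: grad f(x) + sum_i lambda_i a_i = (0, 0)
  -> stationarity OK
Primal feasibility (all g_i <= 0): OK
Dual feasibility (all lambda_i >= 0): OK
Complementary slackness (lambda_i * g_i(x) = 0 for all i): OK

Verdict: yes, KKT holds.

yes


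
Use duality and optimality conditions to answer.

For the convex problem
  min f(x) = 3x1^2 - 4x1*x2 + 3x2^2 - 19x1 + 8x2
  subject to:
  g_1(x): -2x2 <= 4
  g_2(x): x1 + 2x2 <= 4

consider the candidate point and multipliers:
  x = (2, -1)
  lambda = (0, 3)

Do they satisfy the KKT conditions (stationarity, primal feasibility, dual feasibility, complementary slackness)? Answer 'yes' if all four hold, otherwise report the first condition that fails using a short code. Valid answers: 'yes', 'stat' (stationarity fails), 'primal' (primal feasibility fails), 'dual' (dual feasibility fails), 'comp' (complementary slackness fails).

Gradient of f: grad f(x) = Q x + c = (-3, -6)
Constraint values g_i(x) = a_i^T x - b_i:
  g_1((2, -1)) = -2
  g_2((2, -1)) = -4
Stationarity residual: grad f(x) + sum_i lambda_i a_i = (0, 0)
  -> stationarity OK
Primal feasibility (all g_i <= 0): OK
Dual feasibility (all lambda_i >= 0): OK
Complementary slackness (lambda_i * g_i(x) = 0 for all i): FAILS

Verdict: the first failing condition is complementary_slackness -> comp.

comp


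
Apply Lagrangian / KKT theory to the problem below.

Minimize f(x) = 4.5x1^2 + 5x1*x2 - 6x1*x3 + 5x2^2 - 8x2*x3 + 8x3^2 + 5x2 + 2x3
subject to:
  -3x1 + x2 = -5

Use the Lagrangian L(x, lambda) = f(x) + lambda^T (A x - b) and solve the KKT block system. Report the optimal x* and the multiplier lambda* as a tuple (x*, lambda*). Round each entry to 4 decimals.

Form the Lagrangian:
  L(x, lambda) = (1/2) x^T Q x + c^T x + lambda^T (A x - b)
Stationarity (grad_x L = 0): Q x + c + A^T lambda = 0.
Primal feasibility: A x = b.

This gives the KKT block system:
  [ Q   A^T ] [ x     ]   [-c ]
  [ A    0  ] [ lambda ] = [ b ]

Solving the linear system:
  x*      = (1.1168, -1.6495, -0.5309)
  lambda* = (1.6632)
  f(x*)   = -0.4966

x* = (1.1168, -1.6495, -0.5309), lambda* = (1.6632)


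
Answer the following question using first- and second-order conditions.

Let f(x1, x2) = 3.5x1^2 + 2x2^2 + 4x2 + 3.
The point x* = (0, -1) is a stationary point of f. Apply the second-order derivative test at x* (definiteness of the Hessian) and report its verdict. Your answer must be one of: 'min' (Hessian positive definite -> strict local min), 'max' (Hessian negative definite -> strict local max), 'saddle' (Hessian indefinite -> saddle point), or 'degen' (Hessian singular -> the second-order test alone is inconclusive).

Compute the Hessian H = grad^2 f:
  H = [[7, 0], [0, 4]]
Verify stationarity: grad f(x*) = H x* + g = (0, 0).
Eigenvalues of H: 4, 7.
Both eigenvalues > 0, so H is positive definite -> x* is a strict local min.

min


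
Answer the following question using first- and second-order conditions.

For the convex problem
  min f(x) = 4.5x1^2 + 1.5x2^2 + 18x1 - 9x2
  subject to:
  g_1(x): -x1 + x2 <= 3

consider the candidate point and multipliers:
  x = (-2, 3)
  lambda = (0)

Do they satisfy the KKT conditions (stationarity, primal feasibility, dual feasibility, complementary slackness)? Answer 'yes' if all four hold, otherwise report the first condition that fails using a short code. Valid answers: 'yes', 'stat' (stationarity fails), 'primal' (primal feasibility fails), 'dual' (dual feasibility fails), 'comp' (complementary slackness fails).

Gradient of f: grad f(x) = Q x + c = (0, 0)
Constraint values g_i(x) = a_i^T x - b_i:
  g_1((-2, 3)) = 2
Stationarity residual: grad f(x) + sum_i lambda_i a_i = (0, 0)
  -> stationarity OK
Primal feasibility (all g_i <= 0): FAILS
Dual feasibility (all lambda_i >= 0): OK
Complementary slackness (lambda_i * g_i(x) = 0 for all i): OK

Verdict: the first failing condition is primal_feasibility -> primal.

primal


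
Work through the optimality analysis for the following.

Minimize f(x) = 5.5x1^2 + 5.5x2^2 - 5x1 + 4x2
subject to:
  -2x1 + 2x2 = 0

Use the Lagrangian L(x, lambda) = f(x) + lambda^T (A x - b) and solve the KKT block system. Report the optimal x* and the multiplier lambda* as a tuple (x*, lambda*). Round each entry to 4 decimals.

Form the Lagrangian:
  L(x, lambda) = (1/2) x^T Q x + c^T x + lambda^T (A x - b)
Stationarity (grad_x L = 0): Q x + c + A^T lambda = 0.
Primal feasibility: A x = b.

This gives the KKT block system:
  [ Q   A^T ] [ x     ]   [-c ]
  [ A    0  ] [ lambda ] = [ b ]

Solving the linear system:
  x*      = (0.0455, 0.0455)
  lambda* = (-2.25)
  f(x*)   = -0.0227

x* = (0.0455, 0.0455), lambda* = (-2.25)


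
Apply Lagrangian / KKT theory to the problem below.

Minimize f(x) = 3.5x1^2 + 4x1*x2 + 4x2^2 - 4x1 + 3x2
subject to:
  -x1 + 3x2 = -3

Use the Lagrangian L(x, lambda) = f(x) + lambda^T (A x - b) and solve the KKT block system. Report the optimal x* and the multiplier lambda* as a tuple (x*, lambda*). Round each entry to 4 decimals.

Form the Lagrangian:
  L(x, lambda) = (1/2) x^T Q x + c^T x + lambda^T (A x - b)
Stationarity (grad_x L = 0): Q x + c + A^T lambda = 0.
Primal feasibility: A x = b.

This gives the KKT block system:
  [ Q   A^T ] [ x     ]   [-c ]
  [ A    0  ] [ lambda ] = [ b ]

Solving the linear system:
  x*      = (0.9158, -0.6947)
  lambda* = (-0.3684)
  f(x*)   = -3.4263

x* = (0.9158, -0.6947), lambda* = (-0.3684)


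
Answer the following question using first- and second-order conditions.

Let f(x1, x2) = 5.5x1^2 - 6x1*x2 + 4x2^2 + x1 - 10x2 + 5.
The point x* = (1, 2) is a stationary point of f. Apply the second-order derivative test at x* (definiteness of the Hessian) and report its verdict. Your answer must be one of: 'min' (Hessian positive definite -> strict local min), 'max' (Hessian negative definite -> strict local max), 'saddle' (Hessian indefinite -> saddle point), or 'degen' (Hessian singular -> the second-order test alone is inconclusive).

Compute the Hessian H = grad^2 f:
  H = [[11, -6], [-6, 8]]
Verify stationarity: grad f(x*) = H x* + g = (0, 0).
Eigenvalues of H: 3.3153, 15.6847.
Both eigenvalues > 0, so H is positive definite -> x* is a strict local min.

min


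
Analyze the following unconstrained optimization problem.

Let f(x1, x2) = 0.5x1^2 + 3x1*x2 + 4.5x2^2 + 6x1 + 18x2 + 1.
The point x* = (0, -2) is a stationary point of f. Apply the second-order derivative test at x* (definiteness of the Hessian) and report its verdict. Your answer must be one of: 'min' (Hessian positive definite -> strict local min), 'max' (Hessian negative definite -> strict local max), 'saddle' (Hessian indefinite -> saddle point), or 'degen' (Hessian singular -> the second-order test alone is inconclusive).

Compute the Hessian H = grad^2 f:
  H = [[1, 3], [3, 9]]
Verify stationarity: grad f(x*) = H x* + g = (0, 0).
Eigenvalues of H: 0, 10.
H has a zero eigenvalue (singular; positive semidefinite but not definite), so H is neither positive definite, negative definite, nor indefinite. The second-order test alone is inconclusive -> degen.
(Indeed, f is constant along the null direction of H through x*, so x* is not a strict local extremum.)

degen


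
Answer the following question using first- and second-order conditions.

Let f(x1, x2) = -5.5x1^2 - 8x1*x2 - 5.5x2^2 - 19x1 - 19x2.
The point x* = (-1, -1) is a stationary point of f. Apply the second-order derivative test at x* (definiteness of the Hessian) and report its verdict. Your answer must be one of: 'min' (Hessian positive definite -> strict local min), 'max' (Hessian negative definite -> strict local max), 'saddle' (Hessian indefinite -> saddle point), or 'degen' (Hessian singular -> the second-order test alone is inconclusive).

Compute the Hessian H = grad^2 f:
  H = [[-11, -8], [-8, -11]]
Verify stationarity: grad f(x*) = H x* + g = (0, 0).
Eigenvalues of H: -19, -3.
Both eigenvalues < 0, so H is negative definite -> x* is a strict local max.

max


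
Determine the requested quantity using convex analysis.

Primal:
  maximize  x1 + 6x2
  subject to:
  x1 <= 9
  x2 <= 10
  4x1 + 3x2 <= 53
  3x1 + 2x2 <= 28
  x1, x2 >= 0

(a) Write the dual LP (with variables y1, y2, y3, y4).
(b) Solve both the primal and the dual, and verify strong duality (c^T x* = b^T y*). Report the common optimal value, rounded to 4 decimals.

The standard primal-dual pair for 'max c^T x s.t. A x <= b, x >= 0' is:
  Dual:  min b^T y  s.t.  A^T y >= c,  y >= 0.

So the dual LP is:
  minimize  9y1 + 10y2 + 53y3 + 28y4
  subject to:
    y1 + 4y3 + 3y4 >= 1
    y2 + 3y3 + 2y4 >= 6
    y1, y2, y3, y4 >= 0

Solving the primal: x* = (2.6667, 10).
  primal value c^T x* = 62.6667.
Solving the dual: y* = (0, 5.3333, 0, 0.3333).
  dual value b^T y* = 62.6667.
Strong duality: c^T x* = b^T y*. Confirmed.

62.6667


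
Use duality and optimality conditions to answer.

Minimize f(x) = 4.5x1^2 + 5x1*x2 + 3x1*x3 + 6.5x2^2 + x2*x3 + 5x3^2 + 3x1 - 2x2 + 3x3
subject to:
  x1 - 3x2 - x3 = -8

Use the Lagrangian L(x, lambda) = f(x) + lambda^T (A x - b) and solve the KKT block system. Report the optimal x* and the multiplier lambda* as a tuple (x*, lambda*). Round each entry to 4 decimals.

Form the Lagrangian:
  L(x, lambda) = (1/2) x^T Q x + c^T x + lambda^T (A x - b)
Stationarity (grad_x L = 0): Q x + c + A^T lambda = 0.
Primal feasibility: A x = b.

This gives the KKT block system:
  [ Q   A^T ] [ x     ]   [-c ]
  [ A    0  ] [ lambda ] = [ b ]

Solving the linear system:
  x*      = (-1.9843, 1.8301, 0.5254)
  lambda* = (4.1317)
  f(x*)   = 12.5086

x* = (-1.9843, 1.8301, 0.5254), lambda* = (4.1317)
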